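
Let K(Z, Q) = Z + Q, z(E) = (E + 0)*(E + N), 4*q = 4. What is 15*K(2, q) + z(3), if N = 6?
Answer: 72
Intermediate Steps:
q = 1 (q = (¼)*4 = 1)
z(E) = E*(6 + E) (z(E) = (E + 0)*(E + 6) = E*(6 + E))
K(Z, Q) = Q + Z
15*K(2, q) + z(3) = 15*(1 + 2) + 3*(6 + 3) = 15*3 + 3*9 = 45 + 27 = 72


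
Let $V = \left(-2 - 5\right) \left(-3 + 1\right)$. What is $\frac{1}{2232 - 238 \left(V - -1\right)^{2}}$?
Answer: $- \frac{1}{51318} \approx -1.9486 \cdot 10^{-5}$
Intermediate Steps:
$V = 14$ ($V = \left(-7\right) \left(-2\right) = 14$)
$\frac{1}{2232 - 238 \left(V - -1\right)^{2}} = \frac{1}{2232 - 238 \left(14 - -1\right)^{2}} = \frac{1}{2232 - 238 \left(14 + \left(-3 + 4\right)\right)^{2}} = \frac{1}{2232 - 238 \left(14 + 1\right)^{2}} = \frac{1}{2232 - 238 \cdot 15^{2}} = \frac{1}{2232 - 53550} = \frac{1}{-51318} = - \frac{1}{51318}$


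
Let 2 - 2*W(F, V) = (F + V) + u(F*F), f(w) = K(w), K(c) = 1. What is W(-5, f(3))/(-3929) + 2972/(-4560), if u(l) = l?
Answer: -2908417/4479060 ≈ -0.64934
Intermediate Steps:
f(w) = 1
W(F, V) = 1 - F/2 - V/2 - F²/2 (W(F, V) = 1 - ((F + V) + F*F)/2 = 1 - ((F + V) + F²)/2 = 1 - (F + V + F²)/2 = 1 + (-F/2 - V/2 - F²/2) = 1 - F/2 - V/2 - F²/2)
W(-5, f(3))/(-3929) + 2972/(-4560) = (1 - ½*(-5) - ½*1 - ½*(-5)²)/(-3929) + 2972/(-4560) = (1 + 5/2 - ½ - ½*25)*(-1/3929) + 2972*(-1/4560) = (1 + 5/2 - ½ - 25/2)*(-1/3929) - 743/1140 = -19/2*(-1/3929) - 743/1140 = 19/7858 - 743/1140 = -2908417/4479060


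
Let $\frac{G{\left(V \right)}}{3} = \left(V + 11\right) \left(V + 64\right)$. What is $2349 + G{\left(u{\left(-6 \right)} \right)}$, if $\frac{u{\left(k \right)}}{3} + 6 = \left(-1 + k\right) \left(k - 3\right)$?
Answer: $130659$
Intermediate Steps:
$u{\left(k \right)} = -18 + 3 \left(-1 + k\right) \left(-3 + k\right)$ ($u{\left(k \right)} = -18 + 3 \left(-1 + k\right) \left(k - 3\right) = -18 + 3 \left(-1 + k\right) \left(-3 + k\right)$)
$G{\left(V \right)} = 3 \left(11 + V\right) \left(64 + V\right)$ ($G{\left(V \right)} = 3 \left(V + 11\right) \left(V + 64\right) = 3 \left(11 + V\right) \left(64 + V\right)$)
$2349 + G{\left(u{\left(-6 \right)} \right)} = 2349 + \left(2112 + 3 \left(-9 - -72 + 3 \left(-6\right)^{2}\right)^{2} + 225 \left(-9 - -72 + 3 \left(-6\right)^{2}\right)\right) = 2349 + \left(2112 + 3 \left(-9 + 72 + 3 \cdot 36\right)^{2} + 225 \left(-9 + 72 + 3 \cdot 36\right)\right) = 2349 + \left(2112 + 3 \left(-9 + 72 + 108\right)^{2} + 225 \left(-9 + 72 + 108\right)\right) = 2349 + \left(2112 + 3 \cdot 171^{2} + 225 \cdot 171\right) = 2349 + \left(2112 + 3 \cdot 29241 + 38475\right) = 2349 + \left(2112 + 87723 + 38475\right) = 2349 + 128310 = 130659$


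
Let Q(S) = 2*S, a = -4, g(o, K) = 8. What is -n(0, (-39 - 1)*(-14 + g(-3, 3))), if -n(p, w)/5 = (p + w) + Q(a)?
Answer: 1160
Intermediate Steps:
n(p, w) = 40 - 5*p - 5*w (n(p, w) = -5*((p + w) + 2*(-4)) = -5*((p + w) - 8) = -5*(-8 + p + w) = 40 - 5*p - 5*w)
-n(0, (-39 - 1)*(-14 + g(-3, 3))) = -(40 - 5*0 - 5*(-39 - 1)*(-14 + 8)) = -(40 + 0 - (-200)*(-6)) = -(40 + 0 - 5*240) = -(40 + 0 - 1200) = -1*(-1160) = 1160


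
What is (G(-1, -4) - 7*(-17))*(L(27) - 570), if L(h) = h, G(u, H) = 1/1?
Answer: -65160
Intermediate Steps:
G(u, H) = 1
(G(-1, -4) - 7*(-17))*(L(27) - 570) = (1 - 7*(-17))*(27 - 570) = (1 + 119)*(-543) = 120*(-543) = -65160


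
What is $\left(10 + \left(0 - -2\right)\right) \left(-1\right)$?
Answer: $-12$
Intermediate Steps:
$\left(10 + \left(0 - -2\right)\right) \left(-1\right) = \left(10 + \left(0 + 2\right)\right) \left(-1\right) = \left(10 + 2\right) \left(-1\right) = 12 \left(-1\right) = -12$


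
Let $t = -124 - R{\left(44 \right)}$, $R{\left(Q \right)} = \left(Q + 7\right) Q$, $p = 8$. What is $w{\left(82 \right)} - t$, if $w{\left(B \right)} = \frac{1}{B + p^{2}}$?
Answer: $\frac{345729}{146} \approx 2368.0$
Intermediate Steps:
$R{\left(Q \right)} = Q \left(7 + Q\right)$ ($R{\left(Q \right)} = \left(7 + Q\right) Q = Q \left(7 + Q\right)$)
$w{\left(B \right)} = \frac{1}{64 + B}$ ($w{\left(B \right)} = \frac{1}{B + 8^{2}} = \frac{1}{B + 64} = \frac{1}{64 + B}$)
$t = -2368$ ($t = -124 - 44 \left(7 + 44\right) = -124 - 44 \cdot 51 = -124 - 2244 = -2368$)
$w{\left(82 \right)} - t = \frac{1}{64 + 82} - -2368 = \frac{1}{146} + 2368 = \frac{345729}{146}$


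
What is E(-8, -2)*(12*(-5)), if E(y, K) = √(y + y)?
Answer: -240*I ≈ -240.0*I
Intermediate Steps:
E(y, K) = √2*√y (E(y, K) = √(2*y) = √2*√y)
E(-8, -2)*(12*(-5)) = (√2*√(-8))*(12*(-5)) = (√2*(2*I*√2))*(-60) = (4*I)*(-60) = -240*I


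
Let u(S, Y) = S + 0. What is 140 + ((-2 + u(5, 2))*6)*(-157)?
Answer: -2686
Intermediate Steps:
u(S, Y) = S
140 + ((-2 + u(5, 2))*6)*(-157) = 140 + ((-2 + 5)*6)*(-157) = 140 + (3*6)*(-157) = 140 + 18*(-157) = 140 - 2826 = -2686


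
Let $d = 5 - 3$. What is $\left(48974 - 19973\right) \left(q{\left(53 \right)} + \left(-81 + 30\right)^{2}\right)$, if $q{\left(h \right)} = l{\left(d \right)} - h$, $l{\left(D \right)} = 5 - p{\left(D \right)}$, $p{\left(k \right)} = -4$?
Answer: $74155557$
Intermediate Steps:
$d = 2$ ($d = 5 - 3 = 2$)
$l{\left(D \right)} = 9$ ($l{\left(D \right)} = 5 - -4 = 5 + 4 = 9$)
$q{\left(h \right)} = 9 - h$
$\left(48974 - 19973\right) \left(q{\left(53 \right)} + \left(-81 + 30\right)^{2}\right) = \left(48974 - 19973\right) \left(\left(9 - 53\right) + \left(-81 + 30\right)^{2}\right) = 29001 \left(\left(9 - 53\right) + \left(-51\right)^{2}\right) = 29001 \left(-44 + 2601\right) = 29001 \cdot 2557 = 74155557$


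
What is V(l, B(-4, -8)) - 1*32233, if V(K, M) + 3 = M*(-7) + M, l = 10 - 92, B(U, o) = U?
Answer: -32212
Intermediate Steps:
l = -82
V(K, M) = -3 - 6*M (V(K, M) = -3 + (M*(-7) + M) = -3 + (-7*M + M) = -3 - 6*M)
V(l, B(-4, -8)) - 1*32233 = (-3 - 6*(-4)) - 1*32233 = (-3 + 24) - 32233 = 21 - 32233 = -32212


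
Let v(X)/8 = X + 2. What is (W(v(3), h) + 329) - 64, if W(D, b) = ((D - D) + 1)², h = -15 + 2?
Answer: 266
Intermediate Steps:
v(X) = 16 + 8*X (v(X) = 8*(X + 2) = 8*(2 + X) = 16 + 8*X)
h = -13
W(D, b) = 1 (W(D, b) = (0 + 1)² = 1² = 1)
(W(v(3), h) + 329) - 64 = (1 + 329) - 64 = 330 - 64 = 266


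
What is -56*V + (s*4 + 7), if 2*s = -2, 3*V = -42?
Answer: 787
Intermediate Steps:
V = -14 (V = (1/3)*(-42) = -14)
s = -1 (s = (1/2)*(-2) = -1)
-56*V + (s*4 + 7) = -56*(-14) + (-1*4 + 7) = 784 + (-4 + 7) = 784 + 3 = 787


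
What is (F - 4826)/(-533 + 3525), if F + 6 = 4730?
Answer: -3/88 ≈ -0.034091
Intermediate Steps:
F = 4724 (F = -6 + 4730 = 4724)
(F - 4826)/(-533 + 3525) = (4724 - 4826)/(-533 + 3525) = -102/2992 = -102*1/2992 = -3/88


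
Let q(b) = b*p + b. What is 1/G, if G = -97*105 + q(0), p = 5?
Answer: -1/10185 ≈ -9.8184e-5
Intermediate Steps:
q(b) = 6*b (q(b) = b*5 + b = 5*b + b = 6*b)
G = -10185 (G = -97*105 + 6*0 = -10185 + 0 = -10185)
1/G = 1/(-10185) = -1/10185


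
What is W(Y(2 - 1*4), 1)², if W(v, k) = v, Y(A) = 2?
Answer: 4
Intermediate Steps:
W(Y(2 - 1*4), 1)² = 2² = 4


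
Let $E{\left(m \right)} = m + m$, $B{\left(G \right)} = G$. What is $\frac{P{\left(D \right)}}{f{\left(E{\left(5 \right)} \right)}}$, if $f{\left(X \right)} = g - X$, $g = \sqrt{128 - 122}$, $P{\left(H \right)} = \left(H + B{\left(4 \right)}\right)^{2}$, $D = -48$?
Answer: $- \frac{9680}{47} - \frac{968 \sqrt{6}}{47} \approx -256.41$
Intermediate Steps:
$E{\left(m \right)} = 2 m$
$P{\left(H \right)} = \left(4 + H\right)^{2}$ ($P{\left(H \right)} = \left(H + 4\right)^{2} = \left(4 + H\right)^{2}$)
$g = \sqrt{6} \approx 2.4495$
$f{\left(X \right)} = \sqrt{6} - X$
$\frac{P{\left(D \right)}}{f{\left(E{\left(5 \right)} \right)}} = \frac{\left(4 - 48\right)^{2}}{\sqrt{6} - 2 \cdot 5} = \frac{\left(-44\right)^{2}}{\sqrt{6} - 10} = \frac{1936}{\sqrt{6} - 10} = \frac{1936}{-10 + \sqrt{6}}$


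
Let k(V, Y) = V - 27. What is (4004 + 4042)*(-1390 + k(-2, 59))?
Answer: -11417274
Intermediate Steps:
k(V, Y) = -27 + V
(4004 + 4042)*(-1390 + k(-2, 59)) = (4004 + 4042)*(-1390 + (-27 - 2)) = 8046*(-1390 - 29) = 8046*(-1419) = -11417274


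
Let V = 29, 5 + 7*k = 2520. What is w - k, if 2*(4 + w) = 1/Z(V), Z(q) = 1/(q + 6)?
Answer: -4841/14 ≈ -345.79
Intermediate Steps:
k = 2515/7 (k = -5/7 + (⅐)*2520 = -5/7 + 360 = 2515/7 ≈ 359.29)
Z(q) = 1/(6 + q)
w = 27/2 (w = -4 + 1/(2*(1/(6 + 29))) = -4 + 1/(2*(1/35)) = -4 + (½)*35 = -4 + 35/2 = 27/2 ≈ 13.500)
w - k = 27/2 - 1*2515/7 = 27/2 - 2515/7 = -4841/14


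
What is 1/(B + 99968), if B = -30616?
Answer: 1/69352 ≈ 1.4419e-5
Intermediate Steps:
1/(B + 99968) = 1/(-30616 + 99968) = 1/69352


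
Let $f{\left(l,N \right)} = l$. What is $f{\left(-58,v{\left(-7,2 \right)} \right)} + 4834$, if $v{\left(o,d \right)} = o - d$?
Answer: $4776$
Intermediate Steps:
$f{\left(-58,v{\left(-7,2 \right)} \right)} + 4834 = -58 + 4834 = 4776$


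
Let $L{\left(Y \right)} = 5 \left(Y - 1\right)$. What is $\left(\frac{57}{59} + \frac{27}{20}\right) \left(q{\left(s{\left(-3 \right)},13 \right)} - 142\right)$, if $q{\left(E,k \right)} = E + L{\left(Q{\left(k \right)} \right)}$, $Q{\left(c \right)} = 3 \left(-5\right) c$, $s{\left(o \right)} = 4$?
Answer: $- \frac{1527747}{590} \approx -2589.4$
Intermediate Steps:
$Q{\left(c \right)} = - 15 c$
$L{\left(Y \right)} = -5 + 5 Y$ ($L{\left(Y \right)} = 5 \left(-1 + Y\right) = -5 + 5 Y$)
$q{\left(E,k \right)} = -5 + E - 75 k$ ($q{\left(E,k \right)} = E + \left(-5 + 5 \left(- 15 k\right)\right) = E - \left(5 + 75 k\right) = -5 + E - 75 k$)
$\left(\frac{57}{59} + \frac{27}{20}\right) \left(q{\left(s{\left(-3 \right)},13 \right)} - 142\right) = \left(\frac{57}{59} + \frac{27}{20}\right) \left(\left(-5 + 4 - 975\right) - 142\right) = \left(57 \cdot \frac{1}{59} + 27 \cdot \frac{1}{20}\right) \left(\left(-5 + 4 - 975\right) - 142\right) = \left(\frac{57}{59} + \frac{27}{20}\right) \left(-976 - 142\right) = \frac{2733}{1180} \left(-1118\right) = - \frac{1527747}{590}$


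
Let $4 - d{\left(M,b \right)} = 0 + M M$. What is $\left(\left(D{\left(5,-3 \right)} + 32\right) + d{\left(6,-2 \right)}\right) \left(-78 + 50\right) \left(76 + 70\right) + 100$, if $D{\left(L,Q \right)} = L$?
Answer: $-20340$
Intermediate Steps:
$d{\left(M,b \right)} = 4 - M^{2}$ ($d{\left(M,b \right)} = 4 - \left(0 + M M\right) = 4 - \left(0 + M^{2}\right) = 4 - M^{2}$)
$\left(\left(D{\left(5,-3 \right)} + 32\right) + d{\left(6,-2 \right)}\right) \left(-78 + 50\right) \left(76 + 70\right) + 100 = \left(\left(5 + 32\right) + \left(4 - 6^{2}\right)\right) \left(-78 + 50\right) \left(76 + 70\right) + 100 = \left(37 + \left(4 - 36\right)\right) \left(\left(-28\right) 146\right) + 100 = \left(37 + \left(4 - 36\right)\right) \left(-4088\right) + 100 = \left(37 - 32\right) \left(-4088\right) + 100 = 5 \left(-4088\right) + 100 = -20440 + 100 = -20340$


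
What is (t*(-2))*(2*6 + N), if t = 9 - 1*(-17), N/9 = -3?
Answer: 780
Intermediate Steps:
N = -27 (N = 9*(-3) = -27)
t = 26 (t = 9 + 17 = 26)
(t*(-2))*(2*6 + N) = (26*(-2))*(2*6 - 27) = -52*(12 - 27) = -52*(-15) = 780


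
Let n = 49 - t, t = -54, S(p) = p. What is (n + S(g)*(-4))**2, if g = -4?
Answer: 14161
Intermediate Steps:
n = 103 (n = 49 - 1*(-54) = 49 + 54 = 103)
(n + S(g)*(-4))**2 = (103 - 4*(-4))**2 = (103 + 16)**2 = 119**2 = 14161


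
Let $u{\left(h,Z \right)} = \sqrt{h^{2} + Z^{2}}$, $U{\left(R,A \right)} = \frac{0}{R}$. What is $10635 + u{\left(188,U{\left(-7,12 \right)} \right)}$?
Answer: $10823$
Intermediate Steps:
$U{\left(R,A \right)} = 0$
$u{\left(h,Z \right)} = \sqrt{Z^{2} + h^{2}}$
$10635 + u{\left(188,U{\left(-7,12 \right)} \right)} = 10635 + \sqrt{0^{2} + 188^{2}} = 10635 + \sqrt{0 + 35344} = 10635 + \sqrt{35344} = 10635 + 188 = 10823$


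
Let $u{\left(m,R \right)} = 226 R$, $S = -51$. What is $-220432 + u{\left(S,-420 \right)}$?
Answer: $-315352$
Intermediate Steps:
$-220432 + u{\left(S,-420 \right)} = -220432 + 226 \left(-420\right) = -220432 - 94920 = -315352$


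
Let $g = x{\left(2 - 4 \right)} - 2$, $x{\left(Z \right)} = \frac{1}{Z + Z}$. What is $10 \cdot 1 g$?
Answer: $- \frac{45}{2} \approx -22.5$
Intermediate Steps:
$x{\left(Z \right)} = \frac{1}{2 Z}$
$g = - \frac{9}{4}$ ($g = \frac{1}{2 \left(2 - 4\right)} - 2 = \frac{1}{2 \left(-2\right)} - 2 = \frac{1}{2} \left(- \frac{1}{2}\right) - 2 = - \frac{1}{4} - 2 = - \frac{9}{4} \approx -2.25$)
$10 \cdot 1 g = 10 \cdot 1 \left(- \frac{9}{4}\right) = 10 \left(- \frac{9}{4}\right) = - \frac{45}{2}$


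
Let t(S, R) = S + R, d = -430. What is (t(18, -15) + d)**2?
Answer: 182329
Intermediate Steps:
t(S, R) = R + S
(t(18, -15) + d)**2 = ((-15 + 18) - 430)**2 = (3 - 430)**2 = (-427)**2 = 182329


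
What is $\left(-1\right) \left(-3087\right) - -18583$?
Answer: $21670$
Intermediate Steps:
$\left(-1\right) \left(-3087\right) - -18583 = 3087 + \left(-4475 + 23058\right) = 3087 + 18583 = 21670$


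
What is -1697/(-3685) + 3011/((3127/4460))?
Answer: 49491392619/11522995 ≈ 4295.0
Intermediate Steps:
-1697/(-3685) + 3011/((3127/4460)) = -1697*(-1/3685) + 3011/((3127*(1/4460))) = 1697/3685 + 3011/(3127/4460) = 1697/3685 + 3011*(4460/3127) = 1697/3685 + 13429060/3127 = 49491392619/11522995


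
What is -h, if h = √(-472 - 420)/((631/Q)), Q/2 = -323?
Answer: 1292*I*√223/631 ≈ 30.576*I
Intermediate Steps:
Q = -646 (Q = 2*(-323) = -646)
h = -1292*I*√223/631 (h = √(-472 - 420)/((631/(-646))) = √(-892)/((631*(-1/646))) = (2*I*√223)/(-631/646) = (2*I*√223)*(-646/631) = -1292*I*√223/631 ≈ -30.576*I)
-h = -(-1292)*I*√223/631 = 1292*I*√223/631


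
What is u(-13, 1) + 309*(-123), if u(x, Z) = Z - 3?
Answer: -38009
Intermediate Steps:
u(x, Z) = -3 + Z
u(-13, 1) + 309*(-123) = (-3 + 1) + 309*(-123) = -2 - 38007 = -38009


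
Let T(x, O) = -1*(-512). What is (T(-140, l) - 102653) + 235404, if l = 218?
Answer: 133263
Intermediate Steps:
T(x, O) = 512
(T(-140, l) - 102653) + 235404 = (512 - 102653) + 235404 = -102141 + 235404 = 133263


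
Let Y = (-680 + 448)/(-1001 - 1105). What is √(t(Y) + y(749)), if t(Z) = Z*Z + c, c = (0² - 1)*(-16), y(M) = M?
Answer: √848252341/1053 ≈ 27.659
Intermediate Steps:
Y = 116/1053 (Y = -232/(-2106) = -232*(-1/2106) = 116/1053 ≈ 0.11016)
c = 16 (c = (0 - 1)*(-16) = -1*(-16) = 16)
t(Z) = 16 + Z² (t(Z) = Z*Z + 16 = Z² + 16 = 16 + Z²)
√(t(Y) + y(749)) = √((16 + (116/1053)²) + 749) = √((16 + 13456/1108809) + 749) = √(17754400/1108809 + 749) = √(848252341/1108809) = √848252341/1053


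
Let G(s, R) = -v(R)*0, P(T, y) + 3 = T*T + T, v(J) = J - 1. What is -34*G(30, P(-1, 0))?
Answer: 0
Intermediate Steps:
v(J) = -1 + J
P(T, y) = -3 + T + T² (P(T, y) = -3 + (T*T + T) = -3 + (T² + T) = -3 + (T + T²) = -3 + T + T²)
G(s, R) = 0 (G(s, R) = -(-1 + R)*0 = (1 - R)*0 = 0)
-34*G(30, P(-1, 0)) = -34*0 = 0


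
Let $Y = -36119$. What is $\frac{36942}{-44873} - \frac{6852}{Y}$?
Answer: $- \frac{1026838302}{1620767887} \approx -0.63355$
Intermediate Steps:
$\frac{36942}{-44873} - \frac{6852}{Y} = \frac{36942}{-44873} - \frac{6852}{-36119} = 36942 \left(- \frac{1}{44873}\right) - - \frac{6852}{36119} = - \frac{36942}{44873} + \frac{6852}{36119} = - \frac{1026838302}{1620767887}$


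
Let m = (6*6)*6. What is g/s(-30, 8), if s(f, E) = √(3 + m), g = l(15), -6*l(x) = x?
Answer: -5*√219/438 ≈ -0.16893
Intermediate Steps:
l(x) = -x/6
m = 216 (m = 36*6 = 216)
g = -5/2 (g = -⅙*15 = -5/2 ≈ -2.5000)
s(f, E) = √219 (s(f, E) = √(3 + 216) = √219)
g/s(-30, 8) = -5*√219/219/2 = -5*√219/438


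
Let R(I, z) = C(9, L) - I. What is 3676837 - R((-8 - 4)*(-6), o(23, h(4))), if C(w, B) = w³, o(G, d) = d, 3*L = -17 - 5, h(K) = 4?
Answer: 3676180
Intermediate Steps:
L = -22/3 (L = (-17 - 5)/3 = (⅓)*(-22) = -22/3 ≈ -7.3333)
R(I, z) = 729 - I (R(I, z) = 9³ - I = 729 - I)
3676837 - R((-8 - 4)*(-6), o(23, h(4))) = 3676837 - (729 - (-8 - 4)*(-6)) = 3676837 - (729 - (-12)*(-6)) = 3676837 - (729 - 1*72) = 3676837 - (729 - 72) = 3676837 - 1*657 = 3676837 - 657 = 3676180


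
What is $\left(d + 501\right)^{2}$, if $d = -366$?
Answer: $18225$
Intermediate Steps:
$\left(d + 501\right)^{2} = \left(-366 + 501\right)^{2} = 135^{2} = 18225$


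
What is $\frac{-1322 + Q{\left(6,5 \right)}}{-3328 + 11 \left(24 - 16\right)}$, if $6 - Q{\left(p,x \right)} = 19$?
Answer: $\frac{89}{216} \approx 0.41204$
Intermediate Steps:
$Q{\left(p,x \right)} = -13$ ($Q{\left(p,x \right)} = 6 - 19 = -13$)
$\frac{-1322 + Q{\left(6,5 \right)}}{-3328 + 11 \left(24 - 16\right)} = \frac{-1322 - 13}{-3328 + 11 \left(24 - 16\right)} = - \frac{1335}{-3328 + 11 \cdot 8} = - \frac{1335}{-3328 + 88} = - \frac{1335}{-3240} = \left(-1335\right) \left(- \frac{1}{3240}\right) = \frac{89}{216}$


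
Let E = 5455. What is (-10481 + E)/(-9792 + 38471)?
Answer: -718/4097 ≈ -0.17525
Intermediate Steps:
(-10481 + E)/(-9792 + 38471) = (-10481 + 5455)/(-9792 + 38471) = -5026/28679 = -5026*1/28679 = -718/4097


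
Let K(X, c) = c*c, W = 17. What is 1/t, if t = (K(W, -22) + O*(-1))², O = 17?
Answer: 1/218089 ≈ 4.5853e-6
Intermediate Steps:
K(X, c) = c²
t = 218089 (t = ((-22)² + 17*(-1))² = (484 - 17)² = 467² = 218089)
1/t = 1/218089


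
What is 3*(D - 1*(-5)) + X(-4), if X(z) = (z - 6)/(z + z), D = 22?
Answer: 329/4 ≈ 82.250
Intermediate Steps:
X(z) = (-6 + z)/(2*z) (X(z) = (-6 + z)/((2*z)) = (-6 + z)*(1/(2*z)) = (-6 + z)/(2*z))
3*(D - 1*(-5)) + X(-4) = 3*(22 - 1*(-5)) + (½)*(-6 - 4)/(-4) = 3*(22 + 5) + (½)*(-¼)*(-10) = 3*27 + 5/4 = 81 + 5/4 = 329/4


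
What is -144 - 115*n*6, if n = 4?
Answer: -2904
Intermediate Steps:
-144 - 115*n*6 = -144 - 460*6 = -144 - 115*24 = -144 - 2760 = -2904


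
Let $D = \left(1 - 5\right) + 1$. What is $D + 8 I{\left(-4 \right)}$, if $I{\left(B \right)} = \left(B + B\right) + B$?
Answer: $-99$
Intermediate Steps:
$I{\left(B \right)} = 3 B$ ($I{\left(B \right)} = 2 B + B = 3 B$)
$D = -3$ ($D = -4 + 1 = -3$)
$D + 8 I{\left(-4 \right)} = -3 + 8 \cdot 3 \left(-4\right) = -3 + 8 \left(-12\right) = -3 - 96 = -99$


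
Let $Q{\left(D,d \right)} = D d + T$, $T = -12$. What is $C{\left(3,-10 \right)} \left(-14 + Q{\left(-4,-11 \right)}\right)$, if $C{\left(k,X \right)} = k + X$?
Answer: $-126$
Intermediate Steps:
$C{\left(k,X \right)} = X + k$
$Q{\left(D,d \right)} = -12 + D d$ ($Q{\left(D,d \right)} = D d - 12 = -12 + D d$)
$C{\left(3,-10 \right)} \left(-14 + Q{\left(-4,-11 \right)}\right) = \left(-10 + 3\right) \left(-14 - -32\right) = - 7 \left(-14 + \left(-12 + 44\right)\right) = - 7 \left(-14 + 32\right) = \left(-7\right) 18 = -126$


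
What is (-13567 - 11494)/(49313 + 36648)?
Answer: -25061/85961 ≈ -0.29154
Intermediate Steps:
(-13567 - 11494)/(49313 + 36648) = -25061/85961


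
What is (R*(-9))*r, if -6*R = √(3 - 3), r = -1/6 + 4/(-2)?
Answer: 0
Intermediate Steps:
r = -13/6 (r = -1*⅙ + 4*(-½) = -⅙ - 2 = -13/6 ≈ -2.1667)
R = 0 (R = -√(3 - 3)/6 = -√0/6 = -⅙*0 = 0)
(R*(-9))*r = (0*(-9))*(-13/6) = 0*(-13/6) = 0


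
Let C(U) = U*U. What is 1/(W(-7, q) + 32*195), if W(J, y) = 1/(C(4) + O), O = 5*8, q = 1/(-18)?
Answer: 56/349441 ≈ 0.00016026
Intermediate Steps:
C(U) = U**2
q = -1/18 ≈ -0.055556
O = 40
W(J, y) = 1/56 (W(J, y) = 1/(4**2 + 40) = 1/(16 + 40) = 1/56)
1/(W(-7, q) + 32*195) = 1/(1/56 + 32*195) = 1/(1/56 + 6240) = 1/(349441/56) = 56/349441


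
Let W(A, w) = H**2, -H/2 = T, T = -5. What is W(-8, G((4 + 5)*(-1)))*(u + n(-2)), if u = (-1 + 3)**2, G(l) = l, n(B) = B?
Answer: 200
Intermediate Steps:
u = 4 (u = 2**2 = 4)
H = 10 (H = -2*(-5) = 10)
W(A, w) = 100 (W(A, w) = 10**2 = 100)
W(-8, G((4 + 5)*(-1)))*(u + n(-2)) = 100*(4 - 2) = 100*2 = 200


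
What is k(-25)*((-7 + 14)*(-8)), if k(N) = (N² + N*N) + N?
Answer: -68600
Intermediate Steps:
k(N) = N + 2*N² (k(N) = (N² + N²) + N = 2*N² + N = N + 2*N²)
k(-25)*((-7 + 14)*(-8)) = (-25*(1 + 2*(-25)))*((-7 + 14)*(-8)) = (-25*(1 - 50))*(7*(-8)) = -25*(-49)*(-56) = 1225*(-56) = -68600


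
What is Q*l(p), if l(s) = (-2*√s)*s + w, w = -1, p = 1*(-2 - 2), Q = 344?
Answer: -344 + 5504*I ≈ -344.0 + 5504.0*I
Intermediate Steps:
p = -4 (p = 1*(-4) = -4)
l(s) = -1 - 2*s^(3/2) (l(s) = (-2*√s)*s - 1 = -2*s^(3/2) - 1 = -1 - 2*s^(3/2))
Q*l(p) = 344*(-1 - (-16)*I) = 344*(-1 + 16*I) = -344 + 5504*I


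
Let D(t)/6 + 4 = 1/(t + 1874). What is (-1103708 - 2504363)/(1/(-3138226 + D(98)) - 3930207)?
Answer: 11164506401505287/12161296496311865 ≈ 0.91804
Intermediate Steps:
D(t) = -24 + 6/(1874 + t) (D(t) = -24 + 6/(t + 1874) = -24 + 6/(1874 + t))
(-1103708 - 2504363)/(1/(-3138226 + D(98)) - 3930207) = (-1103708 - 2504363)/(1/(-3138226 + 6*(-7495 - 4*98)/(1874 + 98)) - 3930207) = -3608071/(1/(-3138226 + 6*(-7495 - 392)/1972) - 3930207) = -3608071/(1/(-3138226 + 6*(1/1972)*(-7887)) - 3930207) = -3608071/(1/(-3138226 - 23661/986) - 3930207) = -3608071/(1/(-3094314497/986) - 3930207) = -3608071/(-986/3094314497 - 3930207) = -3608071/(-12161296496311865/3094314497) = -3608071*(-3094314497/12161296496311865) = 11164506401505287/12161296496311865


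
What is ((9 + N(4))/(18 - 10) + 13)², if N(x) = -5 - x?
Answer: 169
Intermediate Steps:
((9 + N(4))/(18 - 10) + 13)² = ((9 + (-5 - 1*4))/(18 - 10) + 13)² = ((9 + (-5 - 4))/8 + 13)² = ((9 - 9)*(⅛) + 13)² = (0*(⅛) + 13)² = (0 + 13)² = 13² = 169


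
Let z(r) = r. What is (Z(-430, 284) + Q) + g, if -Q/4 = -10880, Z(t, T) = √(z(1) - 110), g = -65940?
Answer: -22420 + I*√109 ≈ -22420.0 + 10.44*I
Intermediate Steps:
Z(t, T) = I*√109 (Z(t, T) = √(1 - 110) = √(-109) = I*√109)
Q = 43520 (Q = -4*(-10880) = 43520)
(Z(-430, 284) + Q) + g = (I*√109 + 43520) - 65940 = (43520 + I*√109) - 65940 = -22420 + I*√109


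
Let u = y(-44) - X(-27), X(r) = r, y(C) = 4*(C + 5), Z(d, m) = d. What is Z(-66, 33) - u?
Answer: 63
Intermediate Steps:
y(C) = 20 + 4*C (y(C) = 4*(5 + C) = 20 + 4*C)
u = -129 (u = (20 + 4*(-44)) - 1*(-27) = (20 - 176) + 27 = -156 + 27 = -129)
Z(-66, 33) - u = -66 - 1*(-129) = -66 + 129 = 63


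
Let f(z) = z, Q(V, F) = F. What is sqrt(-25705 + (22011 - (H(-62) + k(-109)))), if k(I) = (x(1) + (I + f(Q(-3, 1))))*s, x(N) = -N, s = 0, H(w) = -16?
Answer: I*sqrt(3678) ≈ 60.646*I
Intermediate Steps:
k(I) = 0 (k(I) = (-1*1 + (I + 1))*0 = (-1 + (1 + I))*0 = I*0 = 0)
sqrt(-25705 + (22011 - (H(-62) + k(-109)))) = sqrt(-25705 + (22011 - (-16 + 0))) = sqrt(-25705 + (22011 - 1*(-16))) = sqrt(-25705 + (22011 + 16)) = sqrt(-25705 + 22027) = sqrt(-3678) = I*sqrt(3678)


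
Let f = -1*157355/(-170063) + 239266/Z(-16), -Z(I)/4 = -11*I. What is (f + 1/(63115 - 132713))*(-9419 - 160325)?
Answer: 7490625716838100721/130196491414 ≈ 5.7533e+7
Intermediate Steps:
Z(I) = 44*I (Z(I) = -(-44)*I = 44*I)
f = -20289757919/59862176 (f = -1*157355/(-170063) + 239266/((44*(-16))) = -157355*(-1/170063) + 239266/(-704) = 157355/170063 + 239266*(-1/704) = 157355/170063 - 119633/352 = -20289757919/59862176 ≈ -338.94)
(f + 1/(63115 - 132713))*(-9419 - 160325) = (-20289757919/59862176 + 1/(63115 - 132713))*(-9419 - 160325) = (-20289757919/59862176 + 1/(-69598))*(-169744) = (-20289757919/59862176 - 1/69598)*(-169744) = -706063315754369/2083143862624*(-169744) = 7490625716838100721/130196491414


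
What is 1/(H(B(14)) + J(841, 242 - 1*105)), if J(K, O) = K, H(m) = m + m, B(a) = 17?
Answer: 1/875 ≈ 0.0011429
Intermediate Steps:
H(m) = 2*m
1/(H(B(14)) + J(841, 242 - 1*105)) = 1/(2*17 + 841) = 1/(34 + 841) = 1/875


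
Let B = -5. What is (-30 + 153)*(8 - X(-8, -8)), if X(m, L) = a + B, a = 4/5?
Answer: 7503/5 ≈ 1500.6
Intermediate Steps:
a = ⅘ (a = 4*(⅕) = ⅘ ≈ 0.80000)
X(m, L) = -21/5 (X(m, L) = ⅘ - 5 = -21/5)
(-30 + 153)*(8 - X(-8, -8)) = (-30 + 153)*(8 - 1*(-21/5)) = 123*(8 + 21/5) = 123*(61/5) = 7503/5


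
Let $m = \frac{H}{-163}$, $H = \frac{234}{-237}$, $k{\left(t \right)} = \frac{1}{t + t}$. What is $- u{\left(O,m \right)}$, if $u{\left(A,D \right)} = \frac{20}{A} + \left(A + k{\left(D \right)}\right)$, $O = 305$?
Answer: $- \frac{3688501}{9516} \approx -387.61$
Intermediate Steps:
$k{\left(t \right)} = \frac{1}{2 t}$
$H = - \frac{78}{79}$ ($H = 234 \left(- \frac{1}{237}\right) = - \frac{78}{79} \approx -0.98734$)
$m = \frac{78}{12877}$ ($m = - \frac{78}{79 \left(-163\right)} = \left(- \frac{78}{79}\right) \left(- \frac{1}{163}\right) = \frac{78}{12877} \approx 0.0060573$)
$u{\left(A,D \right)} = A + \frac{1}{2 D} + \frac{20}{A}$ ($u{\left(A,D \right)} = \frac{20}{A} + \left(A + \frac{1}{2 D}\right) = A + \frac{1}{2 D} + \frac{20}{A}$)
$- u{\left(O,m \right)} = - (305 + \frac{1}{2 \cdot \frac{78}{12877}} + \frac{20}{305}) = - (305 + \frac{1}{2} \cdot \frac{12877}{78} + 20 \cdot \frac{1}{305}) = - (305 + \frac{12877}{156} + \frac{4}{61}) = \left(-1\right) \frac{3688501}{9516} = - \frac{3688501}{9516}$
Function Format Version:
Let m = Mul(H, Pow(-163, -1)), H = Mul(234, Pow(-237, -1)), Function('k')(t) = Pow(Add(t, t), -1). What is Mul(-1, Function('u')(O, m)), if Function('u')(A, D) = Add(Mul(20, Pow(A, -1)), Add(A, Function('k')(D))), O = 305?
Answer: Rational(-3688501, 9516) ≈ -387.61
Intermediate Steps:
Function('k')(t) = Mul(Rational(1, 2), Pow(t, -1)) (Function('k')(t) = Pow(Mul(2, t), -1) = Mul(Rational(1, 2), Pow(t, -1)))
H = Rational(-78, 79) (H = Mul(234, Rational(-1, 237)) = Rational(-78, 79) ≈ -0.98734)
m = Rational(78, 12877) (m = Mul(Rational(-78, 79), Pow(-163, -1)) = Mul(Rational(-78, 79), Rational(-1, 163)) = Rational(78, 12877) ≈ 0.0060573)
Function('u')(A, D) = Add(A, Mul(Rational(1, 2), Pow(D, -1)), Mul(20, Pow(A, -1))) (Function('u')(A, D) = Add(Mul(20, Pow(A, -1)), Add(A, Mul(Rational(1, 2), Pow(D, -1)))) = Add(A, Mul(Rational(1, 2), Pow(D, -1)), Mul(20, Pow(A, -1))))
Mul(-1, Function('u')(O, m)) = Mul(-1, Add(305, Mul(Rational(1, 2), Pow(Rational(78, 12877), -1)), Mul(20, Pow(305, -1)))) = Mul(-1, Add(305, Mul(Rational(1, 2), Rational(12877, 78)), Mul(20, Rational(1, 305)))) = Mul(-1, Add(305, Rational(12877, 156), Rational(4, 61))) = Mul(-1, Rational(3688501, 9516)) = Rational(-3688501, 9516)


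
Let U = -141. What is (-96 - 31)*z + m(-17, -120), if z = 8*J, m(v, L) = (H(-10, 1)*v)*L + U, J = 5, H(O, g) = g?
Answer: -3181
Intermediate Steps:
m(v, L) = -141 + L*v (m(v, L) = (1*v)*L - 141 = v*L - 141 = L*v - 141 = -141 + L*v)
z = 40 (z = 8*5 = 40)
(-96 - 31)*z + m(-17, -120) = (-96 - 31)*40 + (-141 - 120*(-17)) = -127*40 + (-141 + 2040) = -5080 + 1899 = -3181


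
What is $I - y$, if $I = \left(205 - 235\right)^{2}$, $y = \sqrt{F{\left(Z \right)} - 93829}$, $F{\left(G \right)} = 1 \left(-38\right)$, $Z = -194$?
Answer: $900 - i \sqrt{93867} \approx 900.0 - 306.38 i$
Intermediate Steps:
$F{\left(G \right)} = -38$
$y = i \sqrt{93867}$ ($y = \sqrt{-38 - 93829} = \sqrt{-93867} = i \sqrt{93867} \approx 306.38 i$)
$I = 900$ ($I = \left(-30\right)^{2} = 900$)
$I - y = 900 - i \sqrt{93867}$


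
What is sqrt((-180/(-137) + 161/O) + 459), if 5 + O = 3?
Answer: sqrt(28514906)/274 ≈ 19.489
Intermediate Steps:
O = -2 (O = -5 + 3 = -2)
sqrt((-180/(-137) + 161/O) + 459) = sqrt((-180/(-137) + 161/(-2)) + 459) = sqrt((-180*(-1/137) + 161*(-1/2)) + 459) = sqrt((180/137 - 161/2) + 459) = sqrt(-21697/274 + 459) = sqrt(104069/274) = sqrt(28514906)/274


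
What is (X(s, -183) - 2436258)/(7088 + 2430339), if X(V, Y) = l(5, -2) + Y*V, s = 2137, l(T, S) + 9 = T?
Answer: -2827333/2437427 ≈ -1.1600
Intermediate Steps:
l(T, S) = -9 + T
X(V, Y) = -4 + V*Y (X(V, Y) = (-9 + 5) + Y*V = -4 + V*Y)
(X(s, -183) - 2436258)/(7088 + 2430339) = ((-4 + 2137*(-183)) - 2436258)/(7088 + 2430339) = ((-4 - 391071) - 2436258)/2437427 = (-391075 - 2436258)*(1/2437427) = -2827333*1/2437427 = -2827333/2437427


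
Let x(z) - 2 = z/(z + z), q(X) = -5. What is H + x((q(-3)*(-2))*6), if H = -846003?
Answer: -1692001/2 ≈ -8.4600e+5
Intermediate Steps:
x(z) = 5/2 (x(z) = 2 + z/(z + z) = 2 + z/((2*z)) = 2 + (1/(2*z))*z = 2 + ½ = 5/2)
H + x((q(-3)*(-2))*6) = -846003 + 5/2 = -1692001/2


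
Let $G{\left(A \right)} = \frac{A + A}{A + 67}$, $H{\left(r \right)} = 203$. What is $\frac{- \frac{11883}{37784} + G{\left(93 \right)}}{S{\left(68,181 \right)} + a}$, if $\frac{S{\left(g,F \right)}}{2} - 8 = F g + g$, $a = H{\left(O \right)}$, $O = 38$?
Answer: $\frac{320409}{9435042640} \approx 3.3959 \cdot 10^{-5}$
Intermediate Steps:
$G{\left(A \right)} = \frac{2 A}{67 + A}$
$a = 203$
$S{\left(g,F \right)} = 16 + 2 g + 2 F g$ ($S{\left(g,F \right)} = 16 + 2 \left(F g + g\right) = 16 + 2 \left(g + F g\right) = 16 + \left(2 g + 2 F g\right) = 16 + 2 g + 2 F g$)
$\frac{- \frac{11883}{37784} + G{\left(93 \right)}}{S{\left(68,181 \right)} + a} = \frac{- \frac{11883}{37784} + 2 \cdot 93 \frac{1}{67 + 93}}{\left(16 + 2 \cdot 68 + 2 \cdot 181 \cdot 68\right) + 203} = \frac{\left(-11883\right) \frac{1}{37784} + 2 \cdot 93 \cdot \frac{1}{160}}{\left(16 + 136 + 24616\right) + 203} = \frac{- \frac{11883}{37784} + 2 \cdot 93 \cdot \frac{1}{160}}{24768 + 203} = \frac{- \frac{11883}{37784} + \frac{93}{80}}{24971} = \frac{320409}{377840} \cdot \frac{1}{24971} = \frac{320409}{9435042640}$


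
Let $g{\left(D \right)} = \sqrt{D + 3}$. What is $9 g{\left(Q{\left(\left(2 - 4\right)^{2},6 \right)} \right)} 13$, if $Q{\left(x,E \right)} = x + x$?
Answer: $117 \sqrt{11} \approx 388.04$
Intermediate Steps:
$Q{\left(x,E \right)} = 2 x$
$g{\left(D \right)} = \sqrt{3 + D}$
$9 g{\left(Q{\left(\left(2 - 4\right)^{2},6 \right)} \right)} 13 = 9 \sqrt{3 + 2 \left(2 - 4\right)^{2}} \cdot 13 = 9 \sqrt{3 + 2 \left(-2\right)^{2}} \cdot 13 = 9 \sqrt{3 + 2 \cdot 4} \cdot 13 = 9 \sqrt{3 + 8} \cdot 13 = 9 \sqrt{11} \cdot 13 = 117 \sqrt{11}$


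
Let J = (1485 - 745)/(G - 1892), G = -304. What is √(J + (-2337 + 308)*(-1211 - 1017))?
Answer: √151390763983/183 ≈ 2126.2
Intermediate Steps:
J = -185/549 (J = (1485 - 745)/(-304 - 1892) = 740/(-2196) = 740*(-1/2196) = -185/549 ≈ -0.33698)
√(J + (-2337 + 308)*(-1211 - 1017)) = √(-185/549 + (-2337 + 308)*(-1211 - 1017)) = √(-185/549 - 2029*(-2228)) = √(-185/549 + 4520612) = √(2481815803/549) = √151390763983/183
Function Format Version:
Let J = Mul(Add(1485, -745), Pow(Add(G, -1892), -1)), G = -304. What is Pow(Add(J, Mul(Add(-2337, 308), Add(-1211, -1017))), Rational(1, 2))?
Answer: Mul(Rational(1, 183), Pow(151390763983, Rational(1, 2))) ≈ 2126.2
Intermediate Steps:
J = Rational(-185, 549) (J = Mul(Add(1485, -745), Pow(Add(-304, -1892), -1)) = Mul(740, Pow(-2196, -1)) = Mul(740, Rational(-1, 2196)) = Rational(-185, 549) ≈ -0.33698)
Pow(Add(J, Mul(Add(-2337, 308), Add(-1211, -1017))), Rational(1, 2)) = Pow(Add(Rational(-185, 549), Mul(Add(-2337, 308), Add(-1211, -1017))), Rational(1, 2)) = Pow(Add(Rational(-185, 549), Mul(-2029, -2228)), Rational(1, 2)) = Pow(Add(Rational(-185, 549), 4520612), Rational(1, 2)) = Pow(Rational(2481815803, 549), Rational(1, 2)) = Mul(Rational(1, 183), Pow(151390763983, Rational(1, 2)))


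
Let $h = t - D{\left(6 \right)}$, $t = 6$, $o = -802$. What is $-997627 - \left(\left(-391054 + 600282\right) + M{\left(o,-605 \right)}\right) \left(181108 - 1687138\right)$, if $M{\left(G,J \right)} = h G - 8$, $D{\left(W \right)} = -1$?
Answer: $306635746553$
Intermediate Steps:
$h = 7$ ($h = 6 - -1 = 6 + 1 = 7$)
$M{\left(G,J \right)} = -8 + 7 G$ ($M{\left(G,J \right)} = 7 G - 8 = -8 + 7 G$)
$-997627 - \left(\left(-391054 + 600282\right) + M{\left(o,-605 \right)}\right) \left(181108 - 1687138\right) = -997627 - \left(\left(-391054 + 600282\right) + \left(-8 + 7 \left(-802\right)\right)\right) \left(181108 - 1687138\right) = -997627 - \left(209228 - 5622\right) \left(-1506030\right) = -997627 - 203606 \left(-1506030\right) = -997627 - -306636744180 = -997627 + 306636744180 = 306635746553$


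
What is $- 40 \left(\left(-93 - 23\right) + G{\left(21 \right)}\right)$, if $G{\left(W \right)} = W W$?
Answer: $-13000$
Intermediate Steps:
$G{\left(W \right)} = W^{2}$
$- 40 \left(\left(-93 - 23\right) + G{\left(21 \right)}\right) = - 40 \left(\left(-93 - 23\right) + 21^{2}\right) = - 40 \left(-116 + 441\right) = \left(-40\right) 325 = -13000$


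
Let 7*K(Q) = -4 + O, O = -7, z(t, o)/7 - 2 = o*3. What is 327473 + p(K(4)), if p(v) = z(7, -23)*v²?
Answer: 2284204/7 ≈ 3.2632e+5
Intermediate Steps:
z(t, o) = 14 + 21*o (z(t, o) = 14 + 7*(o*3) = 14 + 7*(3*o) = 14 + 21*o)
K(Q) = -11/7 (K(Q) = (-4 - 7)/7 = (⅐)*(-11) = -11/7)
p(v) = -469*v² (p(v) = (14 + 21*(-23))*v² = (14 - 483)*v² = -469*v²)
327473 + p(K(4)) = 327473 - 469*(-11/7)² = 327473 - 469*121/49 = 327473 - 8107/7 = 2284204/7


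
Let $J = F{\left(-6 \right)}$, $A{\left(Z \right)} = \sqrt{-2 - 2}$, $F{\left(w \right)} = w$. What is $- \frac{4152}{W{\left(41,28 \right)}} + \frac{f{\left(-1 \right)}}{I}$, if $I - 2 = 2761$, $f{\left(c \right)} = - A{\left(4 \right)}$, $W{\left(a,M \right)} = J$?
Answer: $692 - \frac{2 i}{2763} \approx 692.0 - 0.00072385 i$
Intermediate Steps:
$A{\left(Z \right)} = 2 i$ ($A{\left(Z \right)} = \sqrt{-4} = 2 i$)
$J = -6$
$W{\left(a,M \right)} = -6$
$f{\left(c \right)} = - 2 i$
$I = 2763$ ($I = 2 + 2761 = 2763$)
$- \frac{4152}{W{\left(41,28 \right)}} + \frac{f{\left(-1 \right)}}{I} = - \frac{4152}{-6} + \frac{\left(-2\right) i}{2763} = \left(-4152\right) \left(- \frac{1}{6}\right) + - 2 i \frac{1}{2763} = 692 - \frac{2 i}{2763}$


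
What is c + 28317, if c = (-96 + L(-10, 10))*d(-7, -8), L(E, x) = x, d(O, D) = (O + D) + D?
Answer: 30295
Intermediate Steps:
d(O, D) = O + 2*D (d(O, D) = (D + O) + D = O + 2*D)
c = 1978 (c = (-96 + 10)*(-7 + 2*(-8)) = -86*(-7 - 16) = -86*(-23) = 1978)
c + 28317 = 1978 + 28317 = 30295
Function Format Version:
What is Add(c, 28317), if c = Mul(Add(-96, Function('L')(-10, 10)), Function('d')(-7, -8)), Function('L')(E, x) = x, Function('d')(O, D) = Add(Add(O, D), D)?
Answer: 30295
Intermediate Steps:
Function('d')(O, D) = Add(O, Mul(2, D)) (Function('d')(O, D) = Add(Add(D, O), D) = Add(O, Mul(2, D)))
c = 1978 (c = Mul(Add(-96, 10), Add(-7, Mul(2, -8))) = Mul(-86, Add(-7, -16)) = Mul(-86, -23) = 1978)
Add(c, 28317) = Add(1978, 28317) = 30295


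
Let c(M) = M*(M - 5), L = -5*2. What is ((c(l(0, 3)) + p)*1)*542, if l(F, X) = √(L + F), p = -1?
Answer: -5962 - 2710*I*√10 ≈ -5962.0 - 8569.8*I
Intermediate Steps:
L = -10
l(F, X) = √(-10 + F)
c(M) = M*(-5 + M)
((c(l(0, 3)) + p)*1)*542 = ((√(-10 + 0)*(-5 + √(-10 + 0)) - 1)*1)*542 = ((√(-10)*(-5 + √(-10)) - 1)*1)*542 = (((I*√10)*(-5 + I*√10) - 1)*1)*542 = ((I*√10*(-5 + I*√10) - 1)*1)*542 = ((-1 + I*√10*(-5 + I*√10))*1)*542 = (-1 + I*√10*(-5 + I*√10))*542 = -542 + 542*I*√10*(-5 + I*√10)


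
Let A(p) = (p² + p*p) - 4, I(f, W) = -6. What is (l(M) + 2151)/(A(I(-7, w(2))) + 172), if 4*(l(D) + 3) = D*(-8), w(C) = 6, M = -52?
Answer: 563/60 ≈ 9.3833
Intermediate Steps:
l(D) = -3 - 2*D (l(D) = -3 + (D*(-8))/4 = -3 + (-8*D)/4 = -3 - 2*D)
A(p) = -4 + 2*p² (A(p) = (p² + p²) - 4 = 2*p² - 4 = -4 + 2*p²)
(l(M) + 2151)/(A(I(-7, w(2))) + 172) = ((-3 - 2*(-52)) + 2151)/((-4 + 2*(-6)²) + 172) = ((-3 + 104) + 2151)/((-4 + 2*36) + 172) = (101 + 2151)/((-4 + 72) + 172) = 2252/(68 + 172) = 2252/240 = 2252*(1/240) = 563/60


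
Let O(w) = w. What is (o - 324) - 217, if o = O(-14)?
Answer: -555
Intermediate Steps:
o = -14
(o - 324) - 217 = (-14 - 324) - 217 = -338 - 217 = -555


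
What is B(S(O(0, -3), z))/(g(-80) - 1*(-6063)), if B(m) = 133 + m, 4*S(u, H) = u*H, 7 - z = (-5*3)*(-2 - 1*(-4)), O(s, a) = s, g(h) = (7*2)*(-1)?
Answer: 133/6049 ≈ 0.021987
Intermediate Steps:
g(h) = -14 (g(h) = 14*(-1) = -14)
z = 37 (z = 7 - (-5*3)*(-2 - 1*(-4)) = 7 - (-15)*(-2 + 4) = 7 - (-15)*2 = 7 - 1*(-30) = 7 + 30 = 37)
S(u, H) = H*u/4 (S(u, H) = (u*H)/4 = (H*u)/4 = H*u/4)
B(S(O(0, -3), z))/(g(-80) - 1*(-6063)) = (133 + (¼)*37*0)/(-14 - 1*(-6063)) = (133 + 0)/(-14 + 6063) = 133/6049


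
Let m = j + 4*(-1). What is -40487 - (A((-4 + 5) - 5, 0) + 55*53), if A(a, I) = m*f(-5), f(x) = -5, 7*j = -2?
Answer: -303964/7 ≈ -43423.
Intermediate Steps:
j = -2/7 (j = (⅐)*(-2) = -2/7 ≈ -0.28571)
m = -30/7 (m = -2/7 + 4*(-1) = -2/7 - 4 = -30/7 ≈ -4.2857)
A(a, I) = 150/7 (A(a, I) = -30/7*(-5) = 150/7)
-40487 - (A((-4 + 5) - 5, 0) + 55*53) = -40487 - (150/7 + 55*53) = -40487 - (150/7 + 2915) = -40487 - 1*20555/7 = -40487 - 20555/7 = -303964/7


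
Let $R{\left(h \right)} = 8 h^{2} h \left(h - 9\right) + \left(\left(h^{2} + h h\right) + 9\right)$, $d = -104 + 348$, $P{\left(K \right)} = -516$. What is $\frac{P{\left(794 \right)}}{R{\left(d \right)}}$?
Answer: $- \frac{516}{27310473001} \approx -1.8894 \cdot 10^{-8}$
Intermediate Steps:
$d = 244$
$R{\left(h \right)} = 9 + 2 h^{2} + 8 h^{3} \left(-9 + h\right)$ ($R{\left(h \right)} = 8 h^{2} h \left(-9 + h\right) + \left(\left(h^{2} + h^{2}\right) + 9\right) = 8 h^{3} \left(-9 + h\right) + \left(2 h^{2} + 9\right) = 8 h^{3} \left(-9 + h\right) + \left(9 + 2 h^{2}\right) = 9 + 2 h^{2} + 8 h^{3} \left(-9 + h\right)$)
$\frac{P{\left(794 \right)}}{R{\left(d \right)}} = - \frac{516}{9 - 72 \cdot 244^{3} + 2 \cdot 244^{2} + 8 \cdot 244^{4}} = - \frac{516}{9 - 1045928448 + 2 \cdot 59536 + 8 \cdot 3544535296} = - \frac{516}{9 - 1045928448 + 119072 + 28356282368} = - \frac{516}{27310473001}$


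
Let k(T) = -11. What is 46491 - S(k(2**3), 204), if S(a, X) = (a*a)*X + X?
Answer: 21603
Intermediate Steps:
S(a, X) = X + X*a**2 (S(a, X) = a**2*X + X = X*a**2 + X = X + X*a**2)
46491 - S(k(2**3), 204) = 46491 - 204*(1 + (-11)**2) = 46491 - 204*(1 + 121) = 46491 - 204*122 = 46491 - 1*24888 = 46491 - 24888 = 21603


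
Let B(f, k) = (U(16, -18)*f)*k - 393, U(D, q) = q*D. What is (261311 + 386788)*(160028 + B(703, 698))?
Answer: -91485808439463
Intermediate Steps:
U(D, q) = D*q
B(f, k) = -393 - 288*f*k (B(f, k) = ((16*(-18))*f)*k - 393 = (-288*f)*k - 393 = -288*f*k - 393 = -393 - 288*f*k)
(261311 + 386788)*(160028 + B(703, 698)) = (261311 + 386788)*(160028 + (-393 - 288*703*698)) = 648099*(160028 + (-393 - 141319872)) = 648099*(160028 - 141320265) = 648099*(-141160237) = -91485808439463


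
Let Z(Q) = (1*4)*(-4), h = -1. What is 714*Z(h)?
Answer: -11424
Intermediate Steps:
Z(Q) = -16 (Z(Q) = 4*(-4) = -16)
714*Z(h) = 714*(-16) = -11424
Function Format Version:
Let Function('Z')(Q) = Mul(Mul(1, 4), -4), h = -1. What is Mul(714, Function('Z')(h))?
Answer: -11424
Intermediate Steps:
Function('Z')(Q) = -16 (Function('Z')(Q) = Mul(4, -4) = -16)
Mul(714, Function('Z')(h)) = Mul(714, -16) = -11424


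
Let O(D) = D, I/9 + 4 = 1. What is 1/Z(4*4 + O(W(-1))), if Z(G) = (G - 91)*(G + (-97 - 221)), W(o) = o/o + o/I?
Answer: 729/16227622 ≈ 4.4923e-5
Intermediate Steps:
I = -27 (I = -36 + 9*1 = -36 + 9 = -27)
W(o) = 1 - o/27 (W(o) = o/o + o/(-27) = 1 + o*(-1/27) = 1 - o/27)
Z(G) = (-318 + G)*(-91 + G) (Z(G) = (-91 + G)*(G - 318) = (-91 + G)*(-318 + G) = (-318 + G)*(-91 + G))
1/Z(4*4 + O(W(-1))) = 1/(28938 + (4*4 + (1 - 1/27*(-1)))² - 409*(4*4 + (1 - 1/27*(-1)))) = 1/(28938 + (16 + (1 + 1/27))² - 409*(16 + (1 + 1/27))) = 1/(28938 + (16 + 28/27)² - 409*(16 + 28/27)) = 1/(28938 + (460/27)² - 409*460/27) = 1/(28938 + 211600/729 - 188140/27) = 1/(16227622/729) = 729/16227622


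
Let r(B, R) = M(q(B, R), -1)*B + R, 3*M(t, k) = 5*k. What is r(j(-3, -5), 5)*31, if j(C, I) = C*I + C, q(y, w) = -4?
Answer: -465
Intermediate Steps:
M(t, k) = 5*k/3 (M(t, k) = (5*k)/3 = 5*k/3)
j(C, I) = C + C*I
r(B, R) = R - 5*B/3 (r(B, R) = ((5/3)*(-1))*B + R = -5*B/3 + R = R - 5*B/3)
r(j(-3, -5), 5)*31 = (5 - (-5)*(1 - 5))*31 = (5 - (-5)*(-4))*31 = (5 - 5/3*12)*31 = (5 - 20)*31 = -15*31 = -465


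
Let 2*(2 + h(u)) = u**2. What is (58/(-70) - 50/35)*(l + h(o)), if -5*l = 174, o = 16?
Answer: -36024/175 ≈ -205.85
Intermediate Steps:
l = -174/5 (l = -1/5*174 = -174/5 ≈ -34.800)
h(u) = -2 + u**2/2
(58/(-70) - 50/35)*(l + h(o)) = (58/(-70) - 50/35)*(-174/5 + (-2 + (1/2)*16**2)) = (58*(-1/70) - 50*1/35)*(-174/5 + (-2 + (1/2)*256)) = (-29/35 - 10/7)*(-174/5 + (-2 + 128)) = -79*(-174/5 + 126)/35 = -79/35*456/5 = -36024/175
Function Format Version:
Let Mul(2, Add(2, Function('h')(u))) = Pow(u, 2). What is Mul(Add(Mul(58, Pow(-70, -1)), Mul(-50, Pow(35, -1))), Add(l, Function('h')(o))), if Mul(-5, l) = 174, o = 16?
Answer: Rational(-36024, 175) ≈ -205.85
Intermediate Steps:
l = Rational(-174, 5) (l = Mul(Rational(-1, 5), 174) = Rational(-174, 5) ≈ -34.800)
Function('h')(u) = Add(-2, Mul(Rational(1, 2), Pow(u, 2)))
Mul(Add(Mul(58, Pow(-70, -1)), Mul(-50, Pow(35, -1))), Add(l, Function('h')(o))) = Mul(Add(Mul(58, Pow(-70, -1)), Mul(-50, Pow(35, -1))), Add(Rational(-174, 5), Add(-2, Mul(Rational(1, 2), Pow(16, 2))))) = Mul(Add(Mul(58, Rational(-1, 70)), Mul(-50, Rational(1, 35))), Add(Rational(-174, 5), Add(-2, Mul(Rational(1, 2), 256)))) = Mul(Add(Rational(-29, 35), Rational(-10, 7)), Add(Rational(-174, 5), Add(-2, 128))) = Mul(Rational(-79, 35), Add(Rational(-174, 5), 126)) = Mul(Rational(-79, 35), Rational(456, 5)) = Rational(-36024, 175)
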